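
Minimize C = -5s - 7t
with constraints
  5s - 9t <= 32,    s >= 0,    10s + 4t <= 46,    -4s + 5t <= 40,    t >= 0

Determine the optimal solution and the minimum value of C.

s = 35/33, t = 292/33, minimum C = -2219/33

Extreme points and C = -5s - 7t:
  (0, 8) → C = -56
  (0, 0) → C = 0
  (35/33, 292/33) → C = -2219/33
  (23/5, 0) → C = -23

The optimum lies where 10s + 4t = 46 and -4s + 5t = 40.
Solving simultaneously gives s = 35/33, t = 292/33.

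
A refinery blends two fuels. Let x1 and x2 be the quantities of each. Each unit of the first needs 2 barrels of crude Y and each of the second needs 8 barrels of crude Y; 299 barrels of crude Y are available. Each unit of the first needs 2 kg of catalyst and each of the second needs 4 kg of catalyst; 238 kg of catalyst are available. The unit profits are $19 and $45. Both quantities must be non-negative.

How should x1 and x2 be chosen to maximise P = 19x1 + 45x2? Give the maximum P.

Vertices and P = 19x1 + 45x2:
  (0, 0) → P = 0
  (0, 299/8) → P = 13455/8
  (119, 0) → P = 2261
  (177/2, 61/4) → P = 9471/4

At the optimal vertex, 2x1 + 8x2 = 299 and 2x1 + 4x2 = 238.
Solving simultaneously gives x1 = 177/2, x2 = 61/4.

x1 = 177/2, x2 = 61/4, maximum P = 9471/4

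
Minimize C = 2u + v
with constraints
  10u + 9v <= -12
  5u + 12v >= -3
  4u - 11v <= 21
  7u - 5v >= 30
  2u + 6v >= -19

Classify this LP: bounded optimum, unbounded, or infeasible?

infeasible

The boundaries 10u + 9v = -12 and 5u + 12v = -3 meet at (-39/25, 2/5), but that point violates 7u - 5v ≥ 30. Every candidate vertex is excluded by some other constraint, so the feasible region is empty.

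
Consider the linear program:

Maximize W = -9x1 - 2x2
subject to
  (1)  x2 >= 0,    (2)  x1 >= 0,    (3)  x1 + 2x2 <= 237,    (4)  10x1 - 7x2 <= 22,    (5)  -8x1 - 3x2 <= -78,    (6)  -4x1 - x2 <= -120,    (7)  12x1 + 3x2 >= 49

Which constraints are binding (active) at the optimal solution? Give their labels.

(3) and (6)

Corner points and W = -9x1 - 2x2:
  (1703/27, 2348/27) → W = -20023/27
  (3/7, 828/7) → W = -1683/7
  (431/19, 556/19) → W = -4991/19

The maximum is at (3/7, 828/7). Substituting into each constraint, equality holds for (3) and (6); the remaining constraints have slack.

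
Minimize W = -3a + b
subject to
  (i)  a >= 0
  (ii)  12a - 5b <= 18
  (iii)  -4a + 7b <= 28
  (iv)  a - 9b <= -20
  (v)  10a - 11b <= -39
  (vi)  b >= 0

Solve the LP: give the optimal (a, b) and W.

a = 35/26, b = 62/13, minimum W = 19/26

Corner points and W = -3a + b:
  (0, 4) → W = 4
  (0, 39/11) → W = 39/11
  (35/26, 62/13) → W = 19/26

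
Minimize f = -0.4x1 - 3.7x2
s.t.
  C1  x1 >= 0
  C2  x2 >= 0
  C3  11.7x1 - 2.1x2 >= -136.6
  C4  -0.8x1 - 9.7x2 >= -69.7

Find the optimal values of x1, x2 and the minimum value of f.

Extreme points and f = -0.4x1 - 3.7x2:
  (0, 0) → f = 0
  (0, 697/97) → f = -25789/970
  (697/8, 0) → f = -697/20

x1 = 87.125, x2 = 0, minimum f = -34.85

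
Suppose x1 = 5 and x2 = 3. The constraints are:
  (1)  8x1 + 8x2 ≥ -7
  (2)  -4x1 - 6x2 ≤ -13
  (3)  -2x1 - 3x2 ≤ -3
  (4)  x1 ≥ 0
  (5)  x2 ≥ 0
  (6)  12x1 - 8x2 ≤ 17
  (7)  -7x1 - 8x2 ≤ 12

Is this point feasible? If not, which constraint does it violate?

not feasible — violates (6)

Constraint (6): 12x1 - 8x2 = 36, which is not ≤ 17. All other constraints are satisfied.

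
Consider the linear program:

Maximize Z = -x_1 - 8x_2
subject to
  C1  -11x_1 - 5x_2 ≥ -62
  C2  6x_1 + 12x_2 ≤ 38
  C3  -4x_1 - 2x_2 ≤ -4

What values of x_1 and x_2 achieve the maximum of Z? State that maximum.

x_1 = 52, x_2 = -102, maximum Z = 764

Extreme points and Z = -x_1 - 8x_2:
  (277/51, 23/51) → Z = -461/51
  (52, -102) → Z = 764
  (-7/9, 32/9) → Z = -83/3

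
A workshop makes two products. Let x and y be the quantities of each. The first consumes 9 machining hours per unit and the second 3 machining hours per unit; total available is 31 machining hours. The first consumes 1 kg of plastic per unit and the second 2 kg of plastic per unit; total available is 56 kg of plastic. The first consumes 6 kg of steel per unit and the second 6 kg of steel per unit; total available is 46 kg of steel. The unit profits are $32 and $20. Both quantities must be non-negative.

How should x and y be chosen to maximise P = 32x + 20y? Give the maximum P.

x = 4/3, y = 19/3, maximum P = 508/3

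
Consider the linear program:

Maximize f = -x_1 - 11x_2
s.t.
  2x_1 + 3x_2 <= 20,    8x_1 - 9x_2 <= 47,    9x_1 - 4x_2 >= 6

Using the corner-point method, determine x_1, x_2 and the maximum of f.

x_1 = -134/49, x_2 = -375/49, maximum f = 4259/49

Vertices and f = -x_1 - 11x_2:
  (107/14, 11/7) → f = -349/14
  (14/5, 24/5) → f = -278/5
  (-134/49, -375/49) → f = 4259/49

The optimum lies where 8x_1 - 9x_2 = 47 and 9x_1 - 4x_2 = 6.
Solving simultaneously gives x_1 = -134/49, x_2 = -375/49.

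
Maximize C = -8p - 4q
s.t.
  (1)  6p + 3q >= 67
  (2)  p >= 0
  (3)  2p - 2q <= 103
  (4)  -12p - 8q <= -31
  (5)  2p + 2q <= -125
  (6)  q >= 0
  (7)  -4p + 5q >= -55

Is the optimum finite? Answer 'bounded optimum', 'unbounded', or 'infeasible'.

The boundaries 6p + 3q = 67 and p = 0 meet at (0, 67/3), but that point violates 2p + 2q ≤ -125. Every candidate vertex is excluded by some other constraint, so the feasible region is empty.

infeasible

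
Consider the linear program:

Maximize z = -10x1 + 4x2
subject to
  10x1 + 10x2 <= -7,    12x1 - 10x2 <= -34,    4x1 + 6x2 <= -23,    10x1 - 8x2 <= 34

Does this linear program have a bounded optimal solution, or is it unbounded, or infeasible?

unbounded

From the feasible point (-31/8, -5/4), moving in the direction (-10, -12) keeps every constraint satisfied while z increases without bound.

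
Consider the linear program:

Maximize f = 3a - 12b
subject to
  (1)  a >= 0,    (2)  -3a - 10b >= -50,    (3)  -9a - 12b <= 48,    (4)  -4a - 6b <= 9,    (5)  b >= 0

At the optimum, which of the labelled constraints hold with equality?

Corner points and f = 3a - 12b:
  (0, 5) → f = -60
  (0, 0) → f = 0
  (50/3, 0) → f = 50

The maximum is at (50/3, 0). Substituting into each constraint, equality holds for (2) and (5); the remaining constraints have slack.

(2) and (5)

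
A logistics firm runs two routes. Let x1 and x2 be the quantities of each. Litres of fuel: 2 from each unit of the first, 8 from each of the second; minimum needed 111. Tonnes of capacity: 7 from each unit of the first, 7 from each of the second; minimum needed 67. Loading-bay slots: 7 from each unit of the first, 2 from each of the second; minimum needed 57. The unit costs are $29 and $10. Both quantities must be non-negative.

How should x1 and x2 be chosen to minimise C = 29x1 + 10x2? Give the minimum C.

The feasible region is unbounded (it extends along (0, 1), (1, 0)), but C strictly increases along every unbounded feasible direction, so there is no improving ray and the minimum is attained at a vertex.

x1 = 9/2, x2 = 51/4, minimum C = 258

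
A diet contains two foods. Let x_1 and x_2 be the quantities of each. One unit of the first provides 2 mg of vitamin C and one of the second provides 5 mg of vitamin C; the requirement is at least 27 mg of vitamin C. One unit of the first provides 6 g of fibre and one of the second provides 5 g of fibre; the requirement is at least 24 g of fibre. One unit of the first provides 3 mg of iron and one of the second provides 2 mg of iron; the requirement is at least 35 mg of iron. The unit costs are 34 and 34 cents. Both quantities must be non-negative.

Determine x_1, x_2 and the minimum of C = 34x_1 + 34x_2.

x_1 = 11, x_2 = 1, minimum C = 408

Extreme points and C = 34x_1 + 34x_2:
  (0, 35/2) → C = 595
  (27/2, 0) → C = 459
  (11, 1) → C = 408
The feasible region is unbounded (it extends along (0, 1), (1, 0)), but C strictly increases along every unbounded feasible direction, so there is no improving ray and the minimum is attained at a vertex.

The binding constraints are 2x_1 + 5x_2 = 27 and 3x_1 + 2x_2 = 35.
Solving simultaneously gives x_1 = 11, x_2 = 1.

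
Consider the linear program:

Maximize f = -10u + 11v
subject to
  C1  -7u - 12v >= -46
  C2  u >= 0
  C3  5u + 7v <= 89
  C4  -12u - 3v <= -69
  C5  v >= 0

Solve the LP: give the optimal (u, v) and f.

Extreme points and f = -10u + 11v:
  (230/41, 23/41) → f = -2047/41
  (46/7, 0) → f = -460/7
  (23/4, 0) → f = -115/2

The binding constraints are -7u - 12v = -46 and -12u - 3v = -69.
Solving simultaneously gives u = 230/41, v = 23/41.

u = 230/41, v = 23/41, maximum f = -2047/41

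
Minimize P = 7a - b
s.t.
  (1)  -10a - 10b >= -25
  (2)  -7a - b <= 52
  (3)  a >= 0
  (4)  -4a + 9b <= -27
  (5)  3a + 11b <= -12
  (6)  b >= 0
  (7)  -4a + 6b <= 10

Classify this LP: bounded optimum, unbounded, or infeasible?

infeasible

The boundaries -10a - 10b = -25 and 3a + 11b = -12 meet at (79/16, -39/16), but that point violates b ≥ 0. Every candidate vertex is excluded by some other constraint, so the feasible region is empty.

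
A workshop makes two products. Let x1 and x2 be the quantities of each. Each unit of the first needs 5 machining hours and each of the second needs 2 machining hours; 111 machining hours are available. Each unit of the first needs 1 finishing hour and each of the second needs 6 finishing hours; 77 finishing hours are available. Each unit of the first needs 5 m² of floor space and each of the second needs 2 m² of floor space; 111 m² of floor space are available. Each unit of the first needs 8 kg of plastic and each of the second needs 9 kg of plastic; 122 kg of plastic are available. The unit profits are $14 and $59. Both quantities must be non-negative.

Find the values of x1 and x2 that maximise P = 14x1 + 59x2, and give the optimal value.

x1 = 1, x2 = 38/3, maximum P = 2284/3

Feasible corners and P = 14x1 + 59x2:
  (0, 0) → P = 0
  (0, 77/6) → P = 4543/6
  (61/4, 0) → P = 427/2
  (1, 38/3) → P = 2284/3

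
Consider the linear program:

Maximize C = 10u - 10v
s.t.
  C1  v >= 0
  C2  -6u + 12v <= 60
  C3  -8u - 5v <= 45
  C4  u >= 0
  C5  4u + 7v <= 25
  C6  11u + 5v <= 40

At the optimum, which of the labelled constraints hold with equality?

C1 and C6

Extreme points and C = 10u - 10v:
  (0, 0) → C = 0
  (40/11, 0) → C = 400/11
  (0, 25/7) → C = -250/7
  (155/57, 115/57) → C = 400/57

The maximum is at (40/11, 0). Substituting into each constraint, equality holds for C1 and C6; the remaining constraints have slack.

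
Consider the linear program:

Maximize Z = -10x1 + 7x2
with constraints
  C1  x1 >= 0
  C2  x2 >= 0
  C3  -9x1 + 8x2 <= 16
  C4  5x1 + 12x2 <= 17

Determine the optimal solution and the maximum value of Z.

Feasible corners and Z = -10x1 + 7x2:
  (0, 0) → Z = 0
  (0, 17/12) → Z = 119/12
  (17/5, 0) → Z = -34

x1 = 0, x2 = 17/12, maximum Z = 119/12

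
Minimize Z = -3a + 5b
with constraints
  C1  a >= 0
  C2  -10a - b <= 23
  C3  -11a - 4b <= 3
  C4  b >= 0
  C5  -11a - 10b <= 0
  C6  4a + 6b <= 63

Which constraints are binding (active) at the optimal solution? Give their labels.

C4 and C6

Feasible corners and Z = -3a + 5b:
  (0, 0) → Z = 0
  (0, 21/2) → Z = 105/2
  (63/4, 0) → Z = -189/4

The minimum is at (63/4, 0). Substituting into each constraint, equality holds for C4 and C6; the remaining constraints have slack.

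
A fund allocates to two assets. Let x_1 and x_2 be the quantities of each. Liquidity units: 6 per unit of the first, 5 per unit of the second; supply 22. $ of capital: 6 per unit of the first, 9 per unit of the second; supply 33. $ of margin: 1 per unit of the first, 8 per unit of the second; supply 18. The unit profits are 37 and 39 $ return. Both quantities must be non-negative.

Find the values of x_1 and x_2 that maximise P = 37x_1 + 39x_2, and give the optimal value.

x_1 = 2, x_2 = 2, maximum P = 152

Corner points and P = 37x_1 + 39x_2:
  (0, 0) → P = 0
  (0, 9/4) → P = 351/4
  (11/3, 0) → P = 407/3
  (2, 2) → P = 152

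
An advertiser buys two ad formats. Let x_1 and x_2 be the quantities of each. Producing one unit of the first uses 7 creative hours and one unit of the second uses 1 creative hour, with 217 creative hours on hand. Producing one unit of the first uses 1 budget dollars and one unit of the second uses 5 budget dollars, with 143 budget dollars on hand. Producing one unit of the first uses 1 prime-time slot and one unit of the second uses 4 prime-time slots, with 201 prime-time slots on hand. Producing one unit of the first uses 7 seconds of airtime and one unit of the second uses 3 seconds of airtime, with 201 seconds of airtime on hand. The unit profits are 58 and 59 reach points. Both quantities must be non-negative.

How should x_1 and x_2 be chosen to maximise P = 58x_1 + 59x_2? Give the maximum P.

x_1 = 18, x_2 = 25, maximum P = 2519

Corner points and P = 58x_1 + 59x_2:
  (0, 0) → P = 0
  (0, 143/5) → P = 8437/5
  (201/7, 0) → P = 11658/7
  (18, 25) → P = 2519

The optimum lies where x_1 + 5x_2 = 143 and 7x_1 + 3x_2 = 201.
Solving simultaneously gives x_1 = 18, x_2 = 25.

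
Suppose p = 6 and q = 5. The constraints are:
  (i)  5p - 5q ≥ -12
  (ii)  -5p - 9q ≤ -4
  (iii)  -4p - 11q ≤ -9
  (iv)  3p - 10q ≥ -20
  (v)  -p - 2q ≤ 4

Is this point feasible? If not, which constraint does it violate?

Constraint (iv): 3p - 10q = -32, which is not ≥ -20. All other constraints are satisfied.

not feasible — violates (iv)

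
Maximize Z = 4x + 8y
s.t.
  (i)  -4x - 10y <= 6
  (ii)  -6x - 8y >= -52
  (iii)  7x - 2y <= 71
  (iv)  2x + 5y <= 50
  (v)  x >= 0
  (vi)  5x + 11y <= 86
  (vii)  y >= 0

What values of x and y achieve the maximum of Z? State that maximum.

x = 0, y = 13/2, maximum Z = 52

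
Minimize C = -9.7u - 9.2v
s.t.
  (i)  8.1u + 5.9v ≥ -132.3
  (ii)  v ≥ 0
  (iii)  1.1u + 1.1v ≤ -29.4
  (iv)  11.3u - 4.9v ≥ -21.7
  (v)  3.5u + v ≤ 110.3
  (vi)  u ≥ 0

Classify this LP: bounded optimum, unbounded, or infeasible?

infeasible

The boundaries 8.1u + 5.9v = -132.3 and 1.1u + 1.1v = -29.4 meet at (2793/242, -9261/242), but that point violates v ≥ 0. Every candidate vertex is excluded by some other constraint, so the feasible region is empty.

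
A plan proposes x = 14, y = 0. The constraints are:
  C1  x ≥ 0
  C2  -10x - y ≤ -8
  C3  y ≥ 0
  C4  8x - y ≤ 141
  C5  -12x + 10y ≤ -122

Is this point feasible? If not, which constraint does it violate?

C1: 14 ≥ 0 ✓
C2: -140 ≤ -8 ✓
C3: 0 ≥ 0 ✓
C4: 112 ≤ 141 ✓
C5: -168 ≤ -122 ✓

feasible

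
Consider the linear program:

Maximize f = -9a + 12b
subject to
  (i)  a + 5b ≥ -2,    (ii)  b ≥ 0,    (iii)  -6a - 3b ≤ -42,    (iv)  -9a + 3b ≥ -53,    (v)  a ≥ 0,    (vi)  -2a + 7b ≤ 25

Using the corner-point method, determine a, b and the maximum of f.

Vertices and f = -9a + 12b:
  (19/3, 4/3) → f = -41
  (73/16, 39/8) → f = 279/16
  (446/57, 331/57) → f = -14/19

The optimum lies where -6a - 3b = -42 and -2a + 7b = 25.
Solving simultaneously gives a = 73/16, b = 39/8.

a = 73/16, b = 39/8, maximum f = 279/16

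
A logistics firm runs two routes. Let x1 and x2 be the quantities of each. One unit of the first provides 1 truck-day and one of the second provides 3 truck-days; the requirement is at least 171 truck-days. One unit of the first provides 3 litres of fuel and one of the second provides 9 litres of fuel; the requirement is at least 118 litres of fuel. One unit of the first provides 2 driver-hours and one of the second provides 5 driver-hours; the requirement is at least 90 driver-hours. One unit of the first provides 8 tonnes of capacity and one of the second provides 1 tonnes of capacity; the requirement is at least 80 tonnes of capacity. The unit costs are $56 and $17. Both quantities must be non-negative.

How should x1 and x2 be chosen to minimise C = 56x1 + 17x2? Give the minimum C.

x1 = 3, x2 = 56, minimum C = 1120

The feasible region is unbounded (it extends along (0, 1), (1, 0)), but C strictly increases along every unbounded feasible direction, so there is no improving ray and the minimum is attained at a vertex.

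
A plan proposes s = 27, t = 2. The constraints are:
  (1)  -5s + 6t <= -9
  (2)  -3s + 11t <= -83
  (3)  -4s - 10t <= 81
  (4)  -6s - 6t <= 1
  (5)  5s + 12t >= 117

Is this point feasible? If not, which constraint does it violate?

not feasible — violates (2)

Constraint (2): -3s + 11t = -59, which is not ≤ -83. All other constraints are satisfied.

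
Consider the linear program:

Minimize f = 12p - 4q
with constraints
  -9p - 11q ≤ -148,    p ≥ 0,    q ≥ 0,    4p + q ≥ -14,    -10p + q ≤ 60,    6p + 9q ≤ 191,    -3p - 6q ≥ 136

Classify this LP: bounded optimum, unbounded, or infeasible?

infeasible

The boundaries -9p - 11q = -148 and p = 0 meet at (0, 148/11), but that point violates -3p - 6q ≥ 136. Every candidate vertex is excluded by some other constraint, so the feasible region is empty.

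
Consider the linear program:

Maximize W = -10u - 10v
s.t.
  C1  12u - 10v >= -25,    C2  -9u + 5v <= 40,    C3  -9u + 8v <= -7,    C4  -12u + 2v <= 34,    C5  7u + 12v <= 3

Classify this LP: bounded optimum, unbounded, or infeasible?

From the feasible point (-11/3, -5), moving in the direction (-2, -12) keeps every constraint satisfied while W increases without bound.

unbounded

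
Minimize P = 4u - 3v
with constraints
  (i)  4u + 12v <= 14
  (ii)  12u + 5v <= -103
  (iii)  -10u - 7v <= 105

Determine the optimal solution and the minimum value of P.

u = -679/46, v = 140/23, minimum P = -1778/23

Corner points and P = 4u - 3v:
  (-653/62, 145/31) → P = -1741/31
  (-679/46, 140/23) → P = -1778/23
  (-98/17, -115/17) → P = -47/17

At the optimal vertex, 4u + 12v = 14 and -10u - 7v = 105.
Solving simultaneously gives u = -679/46, v = 140/23.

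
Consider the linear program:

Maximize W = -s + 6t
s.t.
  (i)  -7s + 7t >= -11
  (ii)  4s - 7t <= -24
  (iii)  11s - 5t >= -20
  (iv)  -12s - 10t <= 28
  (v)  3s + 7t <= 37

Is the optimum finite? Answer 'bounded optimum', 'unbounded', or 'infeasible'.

Feasible corners and W = -s + 6t:
  (-20/57, 184/57) → W = 1124/57
  (13/7, 220/49) → W = 1229/49
  (45/92, 467/92) → W = 2757/92
The feasible region has finitely many vertices and no improving ray; the maximum is 2757/92 at (45/92, 467/92).

bounded optimum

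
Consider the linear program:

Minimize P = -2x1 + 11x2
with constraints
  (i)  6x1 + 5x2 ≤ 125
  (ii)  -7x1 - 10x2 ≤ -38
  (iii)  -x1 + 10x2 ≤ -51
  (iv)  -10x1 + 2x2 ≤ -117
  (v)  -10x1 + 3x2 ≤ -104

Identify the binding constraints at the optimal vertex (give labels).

Extreme points and P = -2x1 + 11x2:
  (212/5, -647/25) → P = -9237/25
  (301/13, -181/65) → P = -5001/65
  (89/8, -319/80) → P = -5289/80

The minimum is at (212/5, -647/25). Substituting into each constraint, equality holds for (i) and (ii); the remaining constraints have slack.

(i) and (ii)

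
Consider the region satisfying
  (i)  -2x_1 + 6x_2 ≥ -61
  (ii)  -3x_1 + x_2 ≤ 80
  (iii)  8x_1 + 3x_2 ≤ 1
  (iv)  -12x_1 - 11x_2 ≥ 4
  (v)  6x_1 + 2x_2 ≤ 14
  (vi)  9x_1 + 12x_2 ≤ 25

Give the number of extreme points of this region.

Intersecting each pair of boundary lines and keeping only the points that satisfy every inequality leaves:
  (-541/16, -343/16)
  (7/2, -9)
  (-187/9, 53/3)
  (23/52, -11/13)
  (-323/45, 112/15)

5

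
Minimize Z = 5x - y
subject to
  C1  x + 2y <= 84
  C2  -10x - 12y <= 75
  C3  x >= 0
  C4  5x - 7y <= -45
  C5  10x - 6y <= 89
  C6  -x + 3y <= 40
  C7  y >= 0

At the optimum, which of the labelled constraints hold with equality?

C3 and C6

Corner points and Z = 5x - y:
  (0, 45/7) → Z = -45/7
  (0, 40/3) → Z = -40/3
  (145/8, 155/8) → Z = 285/4

The minimum is at (0, 40/3). Substituting into each constraint, equality holds for C3 and C6; the remaining constraints have slack.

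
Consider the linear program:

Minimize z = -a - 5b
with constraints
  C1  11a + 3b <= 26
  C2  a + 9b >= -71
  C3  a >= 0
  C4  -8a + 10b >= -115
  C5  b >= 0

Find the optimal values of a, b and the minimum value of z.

Vertices and z = -a - 5b:
  (0, 26/3) → z = -130/3
  (26/11, 0) → z = -26/11
  (0, 0) → z = 0

a = 0, b = 26/3, minimum z = -130/3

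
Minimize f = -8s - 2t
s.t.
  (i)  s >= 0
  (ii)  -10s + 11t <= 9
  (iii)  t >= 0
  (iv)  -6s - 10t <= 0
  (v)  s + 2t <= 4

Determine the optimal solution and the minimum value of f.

Corner points and f = -8s - 2t:
  (0, 9/11) → f = -18/11
  (0, 0) → f = 0
  (26/31, 49/31) → f = -306/31
  (4, 0) → f = -32

s = 4, t = 0, minimum f = -32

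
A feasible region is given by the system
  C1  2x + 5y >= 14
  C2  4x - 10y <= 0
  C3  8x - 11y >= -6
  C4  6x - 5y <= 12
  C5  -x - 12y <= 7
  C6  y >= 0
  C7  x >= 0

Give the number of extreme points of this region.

3

Intersecting each pair of boundary lines and keeping only the points that satisfy every inequality leaves:
  (2, 2)
  (13/4, 3/2)
  (81/13, 66/13)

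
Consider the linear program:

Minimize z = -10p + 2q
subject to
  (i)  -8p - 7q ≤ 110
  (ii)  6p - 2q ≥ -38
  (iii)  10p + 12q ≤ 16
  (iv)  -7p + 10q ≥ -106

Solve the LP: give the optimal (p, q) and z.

Extreme points and z = -10p + 2q:
  (-243/29, -178/29) → z = 2074/29
  (-358/129, -1618/129) → z = 8/3
  (-106/23, 119/23) → z = 1298/23
  (179/23, -237/46) → z = -2027/23

p = 179/23, q = -237/46, minimum z = -2027/23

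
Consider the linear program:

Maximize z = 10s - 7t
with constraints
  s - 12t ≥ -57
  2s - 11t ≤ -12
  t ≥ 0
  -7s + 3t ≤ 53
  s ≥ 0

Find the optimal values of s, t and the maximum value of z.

s = 483/13, t = 102/13, maximum z = 4116/13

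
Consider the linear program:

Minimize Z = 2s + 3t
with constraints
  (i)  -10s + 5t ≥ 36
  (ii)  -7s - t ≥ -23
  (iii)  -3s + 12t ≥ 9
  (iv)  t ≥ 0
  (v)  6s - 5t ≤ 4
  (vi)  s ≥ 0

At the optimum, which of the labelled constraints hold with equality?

(i) and (vi)

Corner points and Z = 2s + 3t:
  (79/45, 482/45) → Z = 1604/45
  (0, 36/5) → Z = 108/5
  (0, 23) → Z = 69

The minimum is at (0, 36/5). Substituting into each constraint, equality holds for (i) and (vi); the remaining constraints have slack.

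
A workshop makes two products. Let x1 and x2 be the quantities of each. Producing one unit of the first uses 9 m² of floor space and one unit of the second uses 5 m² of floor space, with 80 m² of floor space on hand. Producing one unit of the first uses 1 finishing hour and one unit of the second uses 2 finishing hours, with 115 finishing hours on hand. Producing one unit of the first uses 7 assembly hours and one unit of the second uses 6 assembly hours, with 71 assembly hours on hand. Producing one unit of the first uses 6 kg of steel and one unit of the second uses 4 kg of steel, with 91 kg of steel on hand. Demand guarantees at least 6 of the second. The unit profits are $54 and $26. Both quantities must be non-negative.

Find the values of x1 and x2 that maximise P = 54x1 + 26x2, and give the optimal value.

Corner points and P = 54x1 + 26x2:
  (0, 71/6) → P = 923/3
  (0, 6) → P = 156
  (5, 6) → P = 426

The binding constraints are 7x1 + 6x2 = 71 and x2 = 6.
Solving simultaneously gives x1 = 5, x2 = 6.

x1 = 5, x2 = 6, maximum P = 426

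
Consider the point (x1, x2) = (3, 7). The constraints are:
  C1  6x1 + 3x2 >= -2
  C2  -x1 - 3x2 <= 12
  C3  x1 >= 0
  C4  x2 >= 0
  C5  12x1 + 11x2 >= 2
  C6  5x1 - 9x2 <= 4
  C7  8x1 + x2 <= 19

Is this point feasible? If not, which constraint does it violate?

Constraint C7: 8x1 + x2 = 31, which is not ≤ 19. All other constraints are satisfied.

not feasible — violates C7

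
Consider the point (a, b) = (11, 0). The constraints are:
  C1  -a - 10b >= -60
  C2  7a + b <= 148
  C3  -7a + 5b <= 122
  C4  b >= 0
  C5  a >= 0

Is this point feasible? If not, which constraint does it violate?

C1: -11 ≥ -60 ✓
C2: 77 ≤ 148 ✓
C3: -77 ≤ 122 ✓
C4: 0 ≥ 0 ✓
C5: 11 ≥ 0 ✓

feasible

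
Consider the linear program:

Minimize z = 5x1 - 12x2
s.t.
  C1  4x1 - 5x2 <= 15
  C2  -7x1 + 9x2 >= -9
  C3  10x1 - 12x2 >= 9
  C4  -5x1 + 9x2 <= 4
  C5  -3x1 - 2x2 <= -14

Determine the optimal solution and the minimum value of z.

x1 = 13/2, x2 = 73/18, minimum z = -97/6

Vertices and z = 5x1 - 12x2:
  (13/2, 73/18) → z = -97/6
  (144/41, 71/41) → z = -132/41
  (43/10, 17/6) → z = -25/2
  (93/28, 113/56) → z = -213/28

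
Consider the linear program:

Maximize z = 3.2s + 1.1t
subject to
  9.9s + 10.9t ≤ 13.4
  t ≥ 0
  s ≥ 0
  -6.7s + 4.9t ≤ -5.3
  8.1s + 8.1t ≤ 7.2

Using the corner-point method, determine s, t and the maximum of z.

s = 8/9, t = 0, maximum z = 128/45

Extreme points and z = 3.2s + 1.1t:
  (53/67, 0) → z = 848/335
  (8/9, 0) → z = 128/45
  (869/1044, 59/1044) → z = 28457/10440

At the optimal vertex, t = 0 and 8.1s + 8.1t = 7.2.
Solving simultaneously gives s = 8/9, t = 0.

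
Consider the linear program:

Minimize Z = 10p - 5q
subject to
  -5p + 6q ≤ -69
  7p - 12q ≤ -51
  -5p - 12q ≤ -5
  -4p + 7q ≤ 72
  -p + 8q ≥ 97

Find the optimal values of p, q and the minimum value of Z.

Feasible corners and Z = 10p - 5q:
  (63, 41) → Z = 425
  (915/11, 636/11) → Z = 5970/11
  (507, 300) → Z = 3570

At the optimal vertex, -5p + 6q = -69 and 7p - 12q = -51.
Solving simultaneously gives p = 63, q = 41.

p = 63, q = 41, minimum Z = 425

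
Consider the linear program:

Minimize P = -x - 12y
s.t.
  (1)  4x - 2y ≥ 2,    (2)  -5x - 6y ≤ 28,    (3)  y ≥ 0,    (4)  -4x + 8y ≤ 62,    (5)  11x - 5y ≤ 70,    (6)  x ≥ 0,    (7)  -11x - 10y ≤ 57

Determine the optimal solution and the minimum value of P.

x = 435/34, y = 481/34, minimum P = -6207/34

Corner points and P = -x - 12y:
  (1/2, 0) → P = -1/2
  (35/6, 32/3) → P = -803/6
  (70/11, 0) → P = -70/11
  (435/34, 481/34) → P = -6207/34

The binding constraints are -4x + 8y = 62 and 11x - 5y = 70.
Solving simultaneously gives x = 435/34, y = 481/34.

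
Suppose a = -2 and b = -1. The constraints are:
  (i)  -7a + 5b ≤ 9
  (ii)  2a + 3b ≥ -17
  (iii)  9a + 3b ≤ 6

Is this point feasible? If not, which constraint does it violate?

feasible

(i): 9 ≤ 9 ✓
(ii): -7 ≥ -17 ✓
(iii): -21 ≤ 6 ✓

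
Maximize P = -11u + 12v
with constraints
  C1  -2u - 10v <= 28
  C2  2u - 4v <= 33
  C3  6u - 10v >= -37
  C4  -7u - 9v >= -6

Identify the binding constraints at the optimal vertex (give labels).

Extreme points and P = -11u + 12v:
  (-65/8, -47/40) → P = 3011/40
  (6, -4) → P = -114
  (-273/124, 295/124) → P = 6543/124

The maximum is at (-65/8, -47/40). Substituting into each constraint, equality holds for C1 and C3; the remaining constraints have slack.

C1 and C3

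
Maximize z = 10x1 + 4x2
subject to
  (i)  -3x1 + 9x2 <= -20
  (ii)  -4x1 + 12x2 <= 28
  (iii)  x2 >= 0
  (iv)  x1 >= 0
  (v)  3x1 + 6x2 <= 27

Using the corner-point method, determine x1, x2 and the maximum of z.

x1 = 9, x2 = 0, maximum z = 90

Feasible corners and z = 10x1 + 4x2:
  (20/3, 0) → z = 200/3
  (121/15, 7/15) → z = 1238/15
  (9, 0) → z = 90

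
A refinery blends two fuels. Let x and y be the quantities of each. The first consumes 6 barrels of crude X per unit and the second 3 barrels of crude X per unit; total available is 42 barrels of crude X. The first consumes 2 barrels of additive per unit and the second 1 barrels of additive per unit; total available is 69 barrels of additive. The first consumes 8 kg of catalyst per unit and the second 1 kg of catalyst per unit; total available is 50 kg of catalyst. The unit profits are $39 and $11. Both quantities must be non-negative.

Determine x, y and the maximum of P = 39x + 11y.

x = 6, y = 2, maximum P = 256

Extreme points and P = 39x + 11y:
  (0, 0) → P = 0
  (0, 14) → P = 154
  (25/4, 0) → P = 975/4
  (6, 2) → P = 256

At the optimal vertex, 6x + 3y = 42 and 8x + y = 50.
Solving simultaneously gives x = 6, y = 2.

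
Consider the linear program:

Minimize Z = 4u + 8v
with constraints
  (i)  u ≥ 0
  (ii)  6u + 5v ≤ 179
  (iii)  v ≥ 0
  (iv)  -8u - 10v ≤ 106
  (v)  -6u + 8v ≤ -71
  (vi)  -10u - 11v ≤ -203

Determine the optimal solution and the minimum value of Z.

u = 203/10, v = 0, minimum Z = 406/5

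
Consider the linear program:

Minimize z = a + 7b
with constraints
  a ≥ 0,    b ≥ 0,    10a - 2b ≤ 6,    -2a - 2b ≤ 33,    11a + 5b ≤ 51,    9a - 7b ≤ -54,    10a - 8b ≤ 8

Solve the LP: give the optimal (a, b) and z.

a = 0, b = 54/7, minimum z = 54

Feasible corners and z = a + 7b:
  (0, 51/5) → z = 357/5
  (0, 54/7) → z = 54
  (87/122, 1053/122) → z = 3729/61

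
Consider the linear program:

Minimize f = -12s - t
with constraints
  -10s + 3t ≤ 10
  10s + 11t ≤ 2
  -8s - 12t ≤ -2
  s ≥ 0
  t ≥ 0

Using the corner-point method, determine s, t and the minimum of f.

Feasible corners and f = -12s - t:
  (1/16, 1/8) → f = -7/8
  (0, 2/11) → f = -2/11
  (0, 1/6) → f = -1/6

The binding constraints are 10s + 11t = 2 and -8s - 12t = -2.
Solving simultaneously gives s = 1/16, t = 1/8.

s = 1/16, t = 1/8, minimum f = -7/8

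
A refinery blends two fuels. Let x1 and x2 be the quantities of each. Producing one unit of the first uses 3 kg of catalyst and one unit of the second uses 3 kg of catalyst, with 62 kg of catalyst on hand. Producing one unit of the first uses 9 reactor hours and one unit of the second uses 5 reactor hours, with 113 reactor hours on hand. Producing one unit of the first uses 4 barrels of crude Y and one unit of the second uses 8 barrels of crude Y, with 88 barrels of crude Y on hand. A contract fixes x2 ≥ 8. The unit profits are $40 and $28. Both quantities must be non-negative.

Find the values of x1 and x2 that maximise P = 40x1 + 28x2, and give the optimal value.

Corner points and P = 40x1 + 28x2:
  (0, 11) → P = 308
  (0, 8) → P = 224
  (6, 8) → P = 464

The binding constraints are 4x1 + 8x2 = 88 and x2 = 8.
Solving simultaneously gives x1 = 6, x2 = 8.

x1 = 6, x2 = 8, maximum P = 464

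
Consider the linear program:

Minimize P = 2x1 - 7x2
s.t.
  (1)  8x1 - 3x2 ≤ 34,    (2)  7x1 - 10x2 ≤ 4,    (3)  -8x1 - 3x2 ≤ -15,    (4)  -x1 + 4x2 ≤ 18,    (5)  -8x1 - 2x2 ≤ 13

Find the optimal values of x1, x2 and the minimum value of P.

x1 = 6/35, x2 = 159/35, minimum P = -1101/35

Extreme points and P = 2x1 - 7x2:
  (328/59, 206/59) → P = -786/59
  (190/29, 178/29) → P = -866/29
  (162/101, 73/101) → P = -187/101
  (6/35, 159/35) → P = -1101/35

At the optimal vertex, -8x1 - 3x2 = -15 and -x1 + 4x2 = 18.
Solving simultaneously gives x1 = 6/35, x2 = 159/35.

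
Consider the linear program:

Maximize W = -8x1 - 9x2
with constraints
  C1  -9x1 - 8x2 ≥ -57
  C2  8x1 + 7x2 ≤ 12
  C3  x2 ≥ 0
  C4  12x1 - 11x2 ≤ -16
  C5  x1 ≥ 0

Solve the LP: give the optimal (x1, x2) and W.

Corner points and W = -8x1 - 9x2:
  (5/43, 68/43) → W = -652/43
  (0, 12/7) → W = -108/7
  (0, 16/11) → W = -144/11

x1 = 0, x2 = 16/11, maximum W = -144/11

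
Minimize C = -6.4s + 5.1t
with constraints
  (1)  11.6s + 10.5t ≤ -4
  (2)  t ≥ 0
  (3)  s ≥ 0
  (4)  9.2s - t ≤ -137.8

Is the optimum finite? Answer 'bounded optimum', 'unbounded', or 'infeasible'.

The boundaries 11.6s + 10.5t = -4 and 9.2s - t = -137.8 meet at (-14509/1082, 39042/2705), but that point violates s ≥ 0. Every candidate vertex is excluded by some other constraint, so the feasible region is empty.

infeasible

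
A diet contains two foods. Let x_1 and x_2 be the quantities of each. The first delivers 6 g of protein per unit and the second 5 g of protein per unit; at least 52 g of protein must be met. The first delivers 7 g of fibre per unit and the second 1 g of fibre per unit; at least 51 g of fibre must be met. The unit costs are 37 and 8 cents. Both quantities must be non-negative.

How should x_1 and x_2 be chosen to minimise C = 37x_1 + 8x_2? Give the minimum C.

x_1 = 7, x_2 = 2, minimum C = 275

Extreme points and C = 37x_1 + 8x_2:
  (0, 51) → C = 408
  (26/3, 0) → C = 962/3
  (7, 2) → C = 275
The feasible region is unbounded (it extends along (0, 1), (1, 0)), but C strictly increases along every unbounded feasible direction, so there is no improving ray and the minimum is attained at a vertex.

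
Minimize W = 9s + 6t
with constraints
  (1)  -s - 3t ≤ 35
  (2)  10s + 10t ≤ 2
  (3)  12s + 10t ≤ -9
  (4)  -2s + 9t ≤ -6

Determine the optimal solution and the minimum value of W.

Extreme points and W = 9s + 6t:
  (323/26, -411/26) → W = 441/26
  (-99/5, -76/15) → W = -1043/5
  (-21/128, -45/64) → W = -729/128

The optimum lies where -s - 3t = 35 and -2s + 9t = -6.
Solving simultaneously gives s = -99/5, t = -76/15.

s = -99/5, t = -76/15, minimum W = -1043/5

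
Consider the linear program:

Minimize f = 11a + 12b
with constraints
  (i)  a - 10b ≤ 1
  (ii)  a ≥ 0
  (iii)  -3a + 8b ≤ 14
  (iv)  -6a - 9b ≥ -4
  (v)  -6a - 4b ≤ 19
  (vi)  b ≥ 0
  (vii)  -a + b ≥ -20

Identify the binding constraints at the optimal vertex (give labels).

Extreme points and f = 11a + 12b:
  (0, 4/9) → f = 16/3
  (0, 0) → f = 0
  (2/3, 0) → f = 22/3

The minimum is at (0, 0). Substituting into each constraint, equality holds for (ii) and (vi); the remaining constraints have slack.

(ii) and (vi)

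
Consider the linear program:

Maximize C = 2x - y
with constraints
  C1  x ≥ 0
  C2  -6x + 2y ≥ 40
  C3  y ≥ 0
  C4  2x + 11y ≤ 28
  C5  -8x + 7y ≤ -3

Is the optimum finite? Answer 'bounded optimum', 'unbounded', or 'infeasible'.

The boundaries y = 0 and 2x + 11y = 28 meet at (14, 0), but that point violates -6x + 2y ≥ 40. Every candidate vertex is excluded by some other constraint, so the feasible region is empty.

infeasible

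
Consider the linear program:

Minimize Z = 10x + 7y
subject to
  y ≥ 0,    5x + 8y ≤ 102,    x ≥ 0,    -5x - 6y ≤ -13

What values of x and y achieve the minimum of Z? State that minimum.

x = 0, y = 13/6, minimum Z = 91/6

Extreme points and Z = 10x + 7y:
  (102/5, 0) → Z = 204
  (13/5, 0) → Z = 26
  (0, 51/4) → Z = 357/4
  (0, 13/6) → Z = 91/6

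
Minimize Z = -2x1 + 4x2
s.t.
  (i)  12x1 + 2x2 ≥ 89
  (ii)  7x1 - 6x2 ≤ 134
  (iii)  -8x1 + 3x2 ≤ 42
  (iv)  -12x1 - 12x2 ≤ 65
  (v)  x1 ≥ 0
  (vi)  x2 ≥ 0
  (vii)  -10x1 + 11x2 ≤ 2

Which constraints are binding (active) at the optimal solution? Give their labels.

Corner points and Z = -2x1 + 4x2:
  (89/12, 0) → Z = -89/6
  (975/152, 457/76) → Z = 853/76
  (134/7, 0) → Z = -268/7
  (1486/17, 1354/17) → Z = 2444/17

The minimum is at (134/7, 0). Substituting into each constraint, equality holds for (ii) and (vi); the remaining constraints have slack.

(ii) and (vi)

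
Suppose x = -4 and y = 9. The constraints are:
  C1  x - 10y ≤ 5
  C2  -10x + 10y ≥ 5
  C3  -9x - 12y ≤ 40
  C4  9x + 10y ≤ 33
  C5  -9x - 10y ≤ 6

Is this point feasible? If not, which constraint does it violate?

Constraint C4: 9x + 10y = 54, which is not ≤ 33. All other constraints are satisfied.

not feasible — violates C4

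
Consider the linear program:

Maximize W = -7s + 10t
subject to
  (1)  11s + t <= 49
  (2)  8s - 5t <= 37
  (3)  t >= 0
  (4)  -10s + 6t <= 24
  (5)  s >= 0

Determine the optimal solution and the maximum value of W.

Extreme points and W = -7s + 10t:
  (49/11, 0) → W = -343/11
  (135/38, 377/38) → W = 2825/38
  (0, 0) → W = 0
  (0, 4) → W = 40

The optimum lies where 11s + t = 49 and -10s + 6t = 24.
Solving simultaneously gives s = 135/38, t = 377/38.

s = 135/38, t = 377/38, maximum W = 2825/38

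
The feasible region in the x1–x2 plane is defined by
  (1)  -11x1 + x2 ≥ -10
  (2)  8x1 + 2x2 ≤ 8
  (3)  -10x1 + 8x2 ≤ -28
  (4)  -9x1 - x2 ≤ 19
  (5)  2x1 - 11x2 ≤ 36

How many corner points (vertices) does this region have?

Intersecting each pair of boundary lines and keeping only the points that satisfy every inequality leaves:
  (2/3, -8/3)
  (74/119, -376/119)
  (10/47, -152/47)

3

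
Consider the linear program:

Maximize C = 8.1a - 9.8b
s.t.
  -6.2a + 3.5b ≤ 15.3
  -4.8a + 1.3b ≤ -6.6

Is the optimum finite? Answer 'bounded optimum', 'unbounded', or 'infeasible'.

unbounded

From the feasible point (4299/874, 5718/437), moving in the direction (-1.3, -4.8) keeps every constraint satisfied while C increases without bound.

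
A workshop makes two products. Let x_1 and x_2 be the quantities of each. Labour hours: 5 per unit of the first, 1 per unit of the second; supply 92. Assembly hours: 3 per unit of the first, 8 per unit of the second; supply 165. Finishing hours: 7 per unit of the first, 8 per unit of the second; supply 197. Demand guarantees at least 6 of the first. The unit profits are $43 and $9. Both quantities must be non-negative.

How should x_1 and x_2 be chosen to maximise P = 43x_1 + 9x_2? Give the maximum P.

Corner points and P = 43x_1 + 9x_2:
  (92/5, 0) → P = 3956/5
  (6, 0) → P = 258
  (49/3, 31/3) → P = 2386/3
  (8, 141/8) → P = 4021/8
  (6, 147/8) → P = 3387/8

x_1 = 49/3, x_2 = 31/3, maximum P = 2386/3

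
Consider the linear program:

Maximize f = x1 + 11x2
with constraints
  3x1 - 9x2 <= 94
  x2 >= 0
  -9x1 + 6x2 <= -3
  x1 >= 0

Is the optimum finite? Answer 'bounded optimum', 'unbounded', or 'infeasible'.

unbounded

From the feasible point (94/3, 0), moving in the direction (9, 3) keeps every constraint satisfied while f increases without bound.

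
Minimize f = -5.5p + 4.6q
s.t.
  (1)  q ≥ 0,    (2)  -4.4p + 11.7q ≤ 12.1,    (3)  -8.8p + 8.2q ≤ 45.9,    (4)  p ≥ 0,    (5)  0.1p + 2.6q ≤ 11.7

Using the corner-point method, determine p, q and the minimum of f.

p = 117, q = 0, minimum f = -643.5

Extreme points and f = -5.5p + 4.6q:
  (0, 0) → f = 0
  (117, 0) → f = -1287/2
  (0, 121/117) → f = 2783/585
  (811/97, 5269/1261) → f = -337491/12610

At the optimal vertex, q = 0 and 0.1p + 2.6q = 11.7.
Solving simultaneously gives p = 117, q = 0.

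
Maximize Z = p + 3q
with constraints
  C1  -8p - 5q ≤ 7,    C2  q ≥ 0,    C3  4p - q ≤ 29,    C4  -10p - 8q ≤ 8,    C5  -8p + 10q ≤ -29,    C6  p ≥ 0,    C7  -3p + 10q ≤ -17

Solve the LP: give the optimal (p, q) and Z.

Extreme points and Z = p + 3q:
  (29/4, 0) → Z = 29/4
  (17/3, 0) → Z = 17/3
  (273/37, 19/37) → Z = 330/37

p = 273/37, q = 19/37, maximum Z = 330/37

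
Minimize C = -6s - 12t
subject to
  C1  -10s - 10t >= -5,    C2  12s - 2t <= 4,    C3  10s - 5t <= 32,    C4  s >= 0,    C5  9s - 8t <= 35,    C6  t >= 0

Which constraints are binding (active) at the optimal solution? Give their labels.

C1 and C4

Extreme points and C = -6s - 12t:
  (5/14, 1/7) → C = -27/7
  (0, 1/2) → C = -6
  (1/3, 0) → C = -2
  (0, 0) → C = 0

The minimum is at (0, 1/2). Substituting into each constraint, equality holds for C1 and C4; the remaining constraints have slack.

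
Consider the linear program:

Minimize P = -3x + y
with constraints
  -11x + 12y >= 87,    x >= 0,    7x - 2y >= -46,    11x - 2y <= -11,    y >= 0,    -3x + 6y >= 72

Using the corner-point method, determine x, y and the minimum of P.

Vertices and P = -3x + y:
  (0, 23) → P = 23
  (0, 12) → P = 12
  (35/4, 429/8) → P = 219/8
  (13/10, 253/20) → P = 35/4

At the optimal vertex, 11x - 2y = -11 and -3x + 6y = 72.
Solving simultaneously gives x = 13/10, y = 253/20.

x = 13/10, y = 253/20, minimum P = 35/4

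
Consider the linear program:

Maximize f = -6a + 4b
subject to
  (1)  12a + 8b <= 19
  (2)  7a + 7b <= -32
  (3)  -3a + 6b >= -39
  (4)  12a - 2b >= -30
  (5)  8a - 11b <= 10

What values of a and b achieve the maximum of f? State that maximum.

Vertices and f = -6a + 4b:
  (-137/49, -87/49) → f = 474/49
  (-282/133, -326/133) → f = 388/133
  (-175/58, -90/29) → f = 165/29

At the optimal vertex, 7a + 7b = -32 and 12a - 2b = -30.
Solving simultaneously gives a = -137/49, b = -87/49.

a = -137/49, b = -87/49, maximum f = 474/49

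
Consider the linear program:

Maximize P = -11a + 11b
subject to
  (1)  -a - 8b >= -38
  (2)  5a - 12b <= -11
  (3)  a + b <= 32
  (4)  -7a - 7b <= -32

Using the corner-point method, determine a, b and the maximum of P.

a = -10/49, b = 234/49, maximum P = 2684/49

Extreme points and P = -11a + 11b:
  (92/13, 201/52) → P = -1837/52
  (-10/49, 234/49) → P = 2684/49
  (307/119, 237/119) → P = -110/17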